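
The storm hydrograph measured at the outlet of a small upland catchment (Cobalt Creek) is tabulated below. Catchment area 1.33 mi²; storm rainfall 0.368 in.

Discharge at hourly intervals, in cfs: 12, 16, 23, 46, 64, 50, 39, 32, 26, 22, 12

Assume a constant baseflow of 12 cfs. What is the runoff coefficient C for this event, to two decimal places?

ΣQ_DR = 210.0 cfs; V = ΣQ_DR·Δt = 7.560 × 10^5 ft³.
Runoff depth d = V / A = 0.2447 in.
C = d / P = 0.2447 / 0.368 = 0.66.

C ≈ 0.66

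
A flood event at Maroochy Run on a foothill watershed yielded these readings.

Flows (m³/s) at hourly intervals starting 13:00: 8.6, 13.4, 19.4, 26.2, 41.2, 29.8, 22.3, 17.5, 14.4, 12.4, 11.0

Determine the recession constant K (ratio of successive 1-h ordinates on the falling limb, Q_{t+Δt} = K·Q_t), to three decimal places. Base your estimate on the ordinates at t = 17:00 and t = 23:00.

K ≈ 0.802

Using the recession-limb readings at t = 17:00 and t = 23:00: Q falls from 41.2 to 11.0 m³/s over 6 intervals.
K = (Q₂/Q₁)^(1/6) = (11.0/41.2)^(1/6) = 0.802.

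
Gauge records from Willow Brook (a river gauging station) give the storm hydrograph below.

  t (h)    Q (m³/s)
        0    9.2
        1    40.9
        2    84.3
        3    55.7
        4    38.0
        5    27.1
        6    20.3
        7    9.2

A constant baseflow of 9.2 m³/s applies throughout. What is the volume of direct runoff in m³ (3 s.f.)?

V ≈ 7.60 × 10^5 m³

Direct-runoff ordinates (Q − Q_b): 0.0, 31.7, 75.1, 46.5, 28.8, 17.9, 11.1, 0.0 m³/s.
ΣQ_DR = 211.1 m³/s.
With Δt = 1 h = 3600 s, V = ΣQ_DR · Δt = 211.1 × 3600 = 7.60 × 10^5 m³.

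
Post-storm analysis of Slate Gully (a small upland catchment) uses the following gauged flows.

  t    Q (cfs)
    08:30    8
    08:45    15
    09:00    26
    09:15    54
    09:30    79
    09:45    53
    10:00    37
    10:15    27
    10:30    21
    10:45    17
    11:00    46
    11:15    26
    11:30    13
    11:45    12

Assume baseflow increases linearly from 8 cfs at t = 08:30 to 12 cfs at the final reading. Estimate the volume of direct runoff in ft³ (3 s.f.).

V ≈ 2.65 × 10^5 ft³

Direct-runoff ordinates (Q − Q_b): 0.00, 6.69, 17.38, 45.08, 69.77, 43.46, 27.15, 16.85, 10.54, 6.23, 34.92, 14.62, 1.31, 0.00 cfs.
ΣQ_DR = 294.0 cfs.
With Δt = 0.25 h = 900 s, V = ΣQ_DR · Δt = 294.0 × 900 = 2.65 × 10^5 ft³.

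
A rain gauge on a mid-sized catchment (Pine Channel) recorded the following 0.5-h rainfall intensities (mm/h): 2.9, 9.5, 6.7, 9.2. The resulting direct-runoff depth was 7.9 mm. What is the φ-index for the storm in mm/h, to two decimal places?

φ ≈ 3.20 mm/h

Only the 3 blocks with intensity above φ contribute runoff: 9.5, 6.7, 9.2 mm/h.
Σ(I−φ)·Δt = d  ⇒  (9.5+6.7+9.2 − 3φ)·0.5 = 7.9
φ = (25.40 − 7.9/0.5) / 3 = 3.20 mm/h.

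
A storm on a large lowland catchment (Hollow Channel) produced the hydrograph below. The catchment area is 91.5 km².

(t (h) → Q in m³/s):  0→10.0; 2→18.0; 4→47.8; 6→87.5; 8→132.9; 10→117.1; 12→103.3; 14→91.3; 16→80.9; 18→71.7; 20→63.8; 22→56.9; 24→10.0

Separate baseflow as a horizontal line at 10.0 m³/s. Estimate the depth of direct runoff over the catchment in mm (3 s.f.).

d ≈ 59.9 mm

Direct runoff: 0.0, 8.0, 37.8, 77.5, 122.9, 107.1, 93.3, 81.3, 70.9, 61.7, 53.8, 46.9, 0.0 m³/s; ΣQ_DR = 761.2 m³/s.
V = ΣQ_DR · Δt = 761.2 × 7200 s = 5.481 × 10^6 m³.
Over A = 91.5 km², depth = V / A = 59.9 mm.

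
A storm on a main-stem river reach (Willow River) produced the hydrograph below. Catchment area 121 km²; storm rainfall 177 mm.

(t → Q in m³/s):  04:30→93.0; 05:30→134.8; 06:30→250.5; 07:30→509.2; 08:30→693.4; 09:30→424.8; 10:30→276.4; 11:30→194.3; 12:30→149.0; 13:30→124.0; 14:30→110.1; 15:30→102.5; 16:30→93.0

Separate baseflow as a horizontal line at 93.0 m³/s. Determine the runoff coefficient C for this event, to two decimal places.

ΣQ_DR = 1946 m³/s; V = ΣQ_DR·Δt = 7.006 × 10^6 m³.
Runoff depth d = V / A = 57.90 mm.
C = d / P = 57.90 / 177 = 0.33.

C ≈ 0.33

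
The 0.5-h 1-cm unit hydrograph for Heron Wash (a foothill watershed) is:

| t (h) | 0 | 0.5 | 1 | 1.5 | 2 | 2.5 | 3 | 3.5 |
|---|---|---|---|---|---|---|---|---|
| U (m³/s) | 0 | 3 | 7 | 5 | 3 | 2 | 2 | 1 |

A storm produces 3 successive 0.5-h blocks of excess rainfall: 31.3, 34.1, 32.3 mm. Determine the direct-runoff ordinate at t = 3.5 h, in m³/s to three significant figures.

By discrete convolution, Q_j = Σ (P_i / 10 mm) · U_{j−i}.
At t = 3.5 h (j=7): Q = (31.3/10)·1 + (34.1/10)·2 + (32.3/10)·2 = 16.4 m³/s.

Q ≈ 16.4 m³/s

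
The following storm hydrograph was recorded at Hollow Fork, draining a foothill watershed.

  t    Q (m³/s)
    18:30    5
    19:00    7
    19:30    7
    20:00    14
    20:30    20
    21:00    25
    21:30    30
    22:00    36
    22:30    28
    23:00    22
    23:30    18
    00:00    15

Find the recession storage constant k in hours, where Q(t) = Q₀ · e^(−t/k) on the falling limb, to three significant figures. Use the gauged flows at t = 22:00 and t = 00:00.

k ≈ 2.28 h

On the falling limb, Q drops from 36 to 15 m³/s between t = 22:00 and t = 00:00 (Δt = 2 h).
k = −Δt / ln(Q₂/Q₁) = −2 / ln(15/36) = 2.28 h.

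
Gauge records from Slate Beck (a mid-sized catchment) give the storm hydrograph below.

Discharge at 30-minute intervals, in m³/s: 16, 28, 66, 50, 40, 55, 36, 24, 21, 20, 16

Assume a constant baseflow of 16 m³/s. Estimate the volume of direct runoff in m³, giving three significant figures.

Direct-runoff ordinates (Q − Q_b): 0.0, 12.0, 50.0, 34.0, 24.0, 39.0, 20.0, 8.0, 5.0, 4.0, 0.0 m³/s.
ΣQ_DR = 196.0 m³/s.
With Δt = 0.5 h = 1800 s, V = ΣQ_DR · Δt = 196.0 × 1800 = 3.53 × 10^5 m³.

V ≈ 3.53 × 10^5 m³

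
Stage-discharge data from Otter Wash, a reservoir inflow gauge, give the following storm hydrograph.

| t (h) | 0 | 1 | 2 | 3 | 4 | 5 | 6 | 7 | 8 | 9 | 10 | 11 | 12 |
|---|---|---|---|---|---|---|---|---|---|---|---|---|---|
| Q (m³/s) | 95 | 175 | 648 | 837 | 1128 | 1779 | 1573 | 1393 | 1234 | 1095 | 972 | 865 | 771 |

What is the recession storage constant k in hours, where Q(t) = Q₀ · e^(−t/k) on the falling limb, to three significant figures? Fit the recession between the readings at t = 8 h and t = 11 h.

On the falling limb, Q drops from 1234 to 865 m³/s between t = 8 h and t = 11 h (Δt = 3 h).
k = −Δt / ln(Q₂/Q₁) = −3 / ln(865/1234) = 8.44 h.

k ≈ 8.44 h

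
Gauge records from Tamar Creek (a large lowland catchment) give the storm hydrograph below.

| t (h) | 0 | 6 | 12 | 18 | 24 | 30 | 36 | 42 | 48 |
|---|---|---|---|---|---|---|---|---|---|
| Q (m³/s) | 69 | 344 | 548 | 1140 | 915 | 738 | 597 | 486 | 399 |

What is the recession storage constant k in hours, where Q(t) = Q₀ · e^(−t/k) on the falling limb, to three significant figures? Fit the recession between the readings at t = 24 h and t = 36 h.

On the falling limb, Q drops from 915 to 597 m³/s between t = 24 h and t = 36 h (Δt = 12 h).
k = −Δt / ln(Q₂/Q₁) = −12 / ln(597/915) = 28.1 h.

k ≈ 28.1 h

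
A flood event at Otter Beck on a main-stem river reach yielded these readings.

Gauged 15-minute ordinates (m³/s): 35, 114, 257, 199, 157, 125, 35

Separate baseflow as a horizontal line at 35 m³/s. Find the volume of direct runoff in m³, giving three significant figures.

V ≈ 6.09 × 10^5 m³

Direct-runoff ordinates (Q − Q_b): 0.0, 79.0, 222.0, 164.0, 122.0, 90.0, 0.0 m³/s.
ΣQ_DR = 677.0 m³/s.
With Δt = 0.25 h = 900 s, V = ΣQ_DR · Δt = 677.0 × 900 = 6.09 × 10^5 m³.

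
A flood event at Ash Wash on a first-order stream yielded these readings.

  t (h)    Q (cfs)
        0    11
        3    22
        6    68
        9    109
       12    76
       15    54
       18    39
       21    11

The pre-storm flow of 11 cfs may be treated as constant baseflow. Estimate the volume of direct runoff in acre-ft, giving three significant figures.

V ≈ 74.9 acre-ft

Direct-runoff ordinates (Q − Q_b): 0.0, 11.0, 57.0, 98.0, 65.0, 43.0, 28.0, 0.0 cfs.
ΣQ_DR = 302.0 cfs.
With Δt = 3 h = 10800 s, V = ΣQ_DR · Δt = 302.0 × 10800 = 3.26 × 10^6 ft³ = 74.9 acre-ft.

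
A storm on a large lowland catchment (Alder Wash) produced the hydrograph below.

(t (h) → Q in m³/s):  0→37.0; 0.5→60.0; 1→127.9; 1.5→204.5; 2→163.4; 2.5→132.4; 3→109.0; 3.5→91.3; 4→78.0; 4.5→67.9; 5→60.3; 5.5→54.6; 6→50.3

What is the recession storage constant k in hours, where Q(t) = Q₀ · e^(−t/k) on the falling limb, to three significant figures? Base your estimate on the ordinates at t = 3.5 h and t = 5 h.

On the falling limb, Q drops from 91.3 to 60.3 m³/s between t = 3.5 h and t = 5 h (Δt = 1.5 h).
k = −Δt / ln(Q₂/Q₁) = −1.5 / ln(60.3/91.3) = 3.62 h.

k ≈ 3.62 h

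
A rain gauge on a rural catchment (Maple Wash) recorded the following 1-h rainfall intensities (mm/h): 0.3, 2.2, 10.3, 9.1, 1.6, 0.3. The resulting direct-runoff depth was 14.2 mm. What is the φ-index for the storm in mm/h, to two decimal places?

φ ≈ 2.60 mm/h

Only the 2 blocks with intensity above φ contribute runoff: 10.3, 9.1 mm/h.
Σ(I−φ)·Δt = d  ⇒  (10.3+9.1 − 2φ)·1 = 14.2
φ = (19.40 − 14.2/1) / 2 = 2.60 mm/h.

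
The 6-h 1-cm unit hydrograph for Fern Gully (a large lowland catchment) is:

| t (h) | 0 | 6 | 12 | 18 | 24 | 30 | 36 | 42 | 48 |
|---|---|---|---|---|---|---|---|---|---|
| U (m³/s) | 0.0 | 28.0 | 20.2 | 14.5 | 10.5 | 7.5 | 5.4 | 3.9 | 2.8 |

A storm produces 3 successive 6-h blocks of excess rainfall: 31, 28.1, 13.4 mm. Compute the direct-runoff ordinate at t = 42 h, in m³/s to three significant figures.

By discrete convolution, Q_j = Σ (P_i / 10 mm) · U_{j−i}.
At t = 42 h (j=7): Q = (31/10)·3.9 + (28.1/10)·5.4 + (13.4/10)·7.5 = 37.3 m³/s.

Q ≈ 37.3 m³/s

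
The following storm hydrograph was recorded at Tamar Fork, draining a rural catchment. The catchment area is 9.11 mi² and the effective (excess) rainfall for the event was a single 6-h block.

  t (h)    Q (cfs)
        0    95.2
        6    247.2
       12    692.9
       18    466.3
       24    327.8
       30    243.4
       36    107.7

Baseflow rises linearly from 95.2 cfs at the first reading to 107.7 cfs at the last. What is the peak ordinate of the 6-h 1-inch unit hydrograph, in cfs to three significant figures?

U_p ≈ 396 cfs

Direct runoff: 0.00, 149.92, 593.53, 364.85, 224.27, 137.78, 0.00 cfs; ΣQ_DR = 1470 cfs, peak = 593.53 cfs.
Runoff depth d = ΣQ_DR·Δt / A = 1470 × 21600 / (9.11 mi²) = 1.501 in.
The 1-inch UH is the DRH scaled by (1 in)/d, so U_p = 593.53 × 1/1.501 = 396 cfs.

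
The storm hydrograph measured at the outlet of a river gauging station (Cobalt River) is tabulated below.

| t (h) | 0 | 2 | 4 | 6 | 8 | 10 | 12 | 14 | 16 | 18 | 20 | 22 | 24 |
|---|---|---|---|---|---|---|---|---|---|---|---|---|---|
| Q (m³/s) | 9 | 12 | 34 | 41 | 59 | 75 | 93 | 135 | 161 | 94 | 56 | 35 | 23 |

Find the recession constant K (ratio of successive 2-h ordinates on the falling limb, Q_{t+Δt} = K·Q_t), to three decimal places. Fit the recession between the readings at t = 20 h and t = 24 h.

Using the recession-limb readings at t = 20 h and t = 24 h: Q falls from 56 to 23 m³/s over 2 intervals.
K = (Q₂/Q₁)^(1/2) = (23/56)^(1/2) = 0.641.

K ≈ 0.641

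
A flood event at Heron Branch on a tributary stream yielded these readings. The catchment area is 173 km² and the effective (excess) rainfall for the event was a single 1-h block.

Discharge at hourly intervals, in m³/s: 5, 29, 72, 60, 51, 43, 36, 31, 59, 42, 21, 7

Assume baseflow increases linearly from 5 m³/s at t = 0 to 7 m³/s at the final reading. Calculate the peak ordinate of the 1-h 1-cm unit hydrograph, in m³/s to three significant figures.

U_p ≈ 83.4 m³/s

Direct runoff: 0.00, 23.82, 66.64, 54.45, 45.27, 37.09, 29.91, 24.73, 52.55, 35.36, 14.18, 0.00 m³/s; ΣQ_DR = 384.0 m³/s, peak = 66.64 m³/s.
Runoff depth d = ΣQ_DR·Δt / A = 384.0 × 3600 / (173 km²) = 7.991 mm.
The 1-cm UH is the DRH scaled by (10 mm)/d, so U_p = 66.64 × 10/7.991 = 83.4 m³/s.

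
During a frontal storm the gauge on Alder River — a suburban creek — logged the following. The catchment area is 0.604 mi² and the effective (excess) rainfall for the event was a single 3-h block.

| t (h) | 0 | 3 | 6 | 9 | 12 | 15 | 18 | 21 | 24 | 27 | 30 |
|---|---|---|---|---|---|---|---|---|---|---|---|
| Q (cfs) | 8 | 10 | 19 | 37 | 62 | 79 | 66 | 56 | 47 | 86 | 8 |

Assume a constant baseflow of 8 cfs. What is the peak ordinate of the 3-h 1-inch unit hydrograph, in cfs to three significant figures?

Direct runoff: 0.0, 2.0, 11.0, 29.0, 54.0, 71.0, 58.0, 48.0, 39.0, 78.0, 0.0 cfs; ΣQ_DR = 390.0 cfs, peak = 78.0 cfs.
Runoff depth d = ΣQ_DR·Δt / A = 390.0 × 10800 / (0.604 mi²) = 3.002 in.
The 1-inch UH is the DRH scaled by (1 in)/d, so U_p = 78.0 × 1/3.002 = 26.0 cfs.

U_p ≈ 26.0 cfs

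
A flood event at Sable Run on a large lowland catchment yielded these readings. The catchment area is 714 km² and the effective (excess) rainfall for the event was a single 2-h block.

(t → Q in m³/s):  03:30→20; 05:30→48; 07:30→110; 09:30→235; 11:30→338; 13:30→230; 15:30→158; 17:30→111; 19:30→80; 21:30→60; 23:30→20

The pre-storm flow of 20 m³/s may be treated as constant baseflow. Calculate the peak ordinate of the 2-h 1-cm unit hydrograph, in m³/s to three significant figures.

U_p ≈ 265 m³/s

Direct runoff: 0.0, 28.0, 90.0, 215.0, 318.0, 210.0, 138.0, 91.0, 60.0, 40.0, 0.0 m³/s; ΣQ_DR = 1190 m³/s, peak = 318.0 m³/s.
Runoff depth d = ΣQ_DR·Δt / A = 1190 × 7200 / (714 km²) = 12.00 mm.
The 1-cm UH is the DRH scaled by (10 mm)/d, so U_p = 318.0 × 10/12.00 = 265 m³/s.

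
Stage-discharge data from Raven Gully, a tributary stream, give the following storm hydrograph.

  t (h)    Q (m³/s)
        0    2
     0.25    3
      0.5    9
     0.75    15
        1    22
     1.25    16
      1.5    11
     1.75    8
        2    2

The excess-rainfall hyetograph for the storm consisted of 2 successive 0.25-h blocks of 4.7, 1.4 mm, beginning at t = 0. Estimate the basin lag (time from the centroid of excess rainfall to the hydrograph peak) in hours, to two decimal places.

t_L ≈ 0.82 h

Centroid of excess rainfall: t_c = Σ P_i·t̄_i / ΣP_i = 0.1824 h (block centres at 0.125, 0.375 h).
Hydrograph peak occurs at t = 1 h, so basin lag t_L = 1 − 0.1824 = 0.82 h.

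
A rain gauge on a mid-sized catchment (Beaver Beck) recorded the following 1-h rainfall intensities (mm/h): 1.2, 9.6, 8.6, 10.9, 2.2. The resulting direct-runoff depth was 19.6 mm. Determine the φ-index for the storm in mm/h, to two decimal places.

φ ≈ 3.17 mm/h

Only the 3 blocks with intensity above φ contribute runoff: 9.6, 8.6, 10.9 mm/h.
Σ(I−φ)·Δt = d  ⇒  (9.6+8.6+10.9 − 3φ)·1 = 19.6
φ = (29.10 − 19.6/1) / 3 = 3.17 mm/h.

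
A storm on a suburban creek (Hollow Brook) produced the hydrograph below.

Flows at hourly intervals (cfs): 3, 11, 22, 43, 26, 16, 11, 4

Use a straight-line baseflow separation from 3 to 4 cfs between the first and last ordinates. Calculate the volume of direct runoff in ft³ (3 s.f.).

V ≈ 3.89 × 10^5 ft³

Direct-runoff ordinates (Q − Q_b): 0.00, 7.86, 18.71, 39.57, 22.43, 12.29, 7.14, 0.00 cfs.
ΣQ_DR = 108.0 cfs.
With Δt = 1 h = 3600 s, V = ΣQ_DR · Δt = 108.0 × 3600 = 3.89 × 10^5 ft³.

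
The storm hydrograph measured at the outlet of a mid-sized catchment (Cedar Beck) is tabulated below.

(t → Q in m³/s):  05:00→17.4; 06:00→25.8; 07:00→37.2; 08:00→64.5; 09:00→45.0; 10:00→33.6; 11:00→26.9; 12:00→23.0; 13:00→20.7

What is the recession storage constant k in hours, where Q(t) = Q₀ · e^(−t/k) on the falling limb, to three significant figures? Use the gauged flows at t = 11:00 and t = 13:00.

On the falling limb, Q drops from 26.9 to 20.7 m³/s between t = 11:00 and t = 13:00 (Δt = 2 h).
k = −Δt / ln(Q₂/Q₁) = −2 / ln(20.7/26.9) = 7.63 h.

k ≈ 7.63 h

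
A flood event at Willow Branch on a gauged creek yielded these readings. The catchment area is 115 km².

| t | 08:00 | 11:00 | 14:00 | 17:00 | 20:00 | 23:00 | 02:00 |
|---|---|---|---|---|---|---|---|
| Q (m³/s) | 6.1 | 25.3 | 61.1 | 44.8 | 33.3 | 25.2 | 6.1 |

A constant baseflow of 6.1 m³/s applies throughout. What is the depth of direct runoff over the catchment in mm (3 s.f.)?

d ≈ 15.0 mm

Direct runoff: 0.0, 19.2, 55.0, 38.7, 27.2, 19.1, 0.0 m³/s; ΣQ_DR = 159.2 m³/s.
V = ΣQ_DR · Δt = 159.2 × 10800 s = 1.719 × 10^6 m³.
Over A = 115 km², depth = V / A = 15.0 mm.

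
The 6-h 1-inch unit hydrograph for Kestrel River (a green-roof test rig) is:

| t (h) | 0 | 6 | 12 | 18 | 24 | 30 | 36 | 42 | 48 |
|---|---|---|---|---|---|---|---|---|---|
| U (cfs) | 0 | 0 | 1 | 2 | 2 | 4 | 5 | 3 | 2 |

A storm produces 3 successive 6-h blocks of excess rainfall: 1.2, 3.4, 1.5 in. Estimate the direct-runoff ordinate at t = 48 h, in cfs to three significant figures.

Q ≈ 20.1 cfs

By discrete convolution, Q_j = Σ (P_i / 1 in) · U_{j−i}.
At t = 48 h (j=8): Q = (1.2/1)·2 + (3.4/1)·3 + (1.5/1)·5 = 20.1 cfs.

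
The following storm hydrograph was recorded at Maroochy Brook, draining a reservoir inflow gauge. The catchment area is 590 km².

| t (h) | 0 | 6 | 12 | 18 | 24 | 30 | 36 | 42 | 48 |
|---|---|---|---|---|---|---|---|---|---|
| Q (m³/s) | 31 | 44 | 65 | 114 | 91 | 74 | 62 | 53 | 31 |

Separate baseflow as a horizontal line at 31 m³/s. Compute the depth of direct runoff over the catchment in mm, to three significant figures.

d ≈ 10.5 mm

Direct runoff: 0.0, 13.0, 34.0, 83.0, 60.0, 43.0, 31.0, 22.0, 0.0 m³/s; ΣQ_DR = 286.0 m³/s.
V = ΣQ_DR · Δt = 286.0 × 21600 s = 6.178 × 10^6 m³.
Over A = 590 km², depth = V / A = 10.5 mm.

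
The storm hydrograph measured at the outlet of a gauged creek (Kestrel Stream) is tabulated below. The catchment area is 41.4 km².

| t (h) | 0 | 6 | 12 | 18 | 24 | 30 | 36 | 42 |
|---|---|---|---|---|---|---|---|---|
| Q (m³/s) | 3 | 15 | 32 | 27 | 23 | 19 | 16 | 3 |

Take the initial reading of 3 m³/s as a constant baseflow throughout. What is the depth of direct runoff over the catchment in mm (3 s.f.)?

Direct runoff: 0.0, 12.0, 29.0, 24.0, 20.0, 16.0, 13.0, 0.0 m³/s; ΣQ_DR = 114.0 m³/s.
V = ΣQ_DR · Δt = 114.0 × 21600 s = 2.462 × 10^6 m³.
Over A = 41.4 km², depth = V / A = 59.5 mm.

d ≈ 59.5 mm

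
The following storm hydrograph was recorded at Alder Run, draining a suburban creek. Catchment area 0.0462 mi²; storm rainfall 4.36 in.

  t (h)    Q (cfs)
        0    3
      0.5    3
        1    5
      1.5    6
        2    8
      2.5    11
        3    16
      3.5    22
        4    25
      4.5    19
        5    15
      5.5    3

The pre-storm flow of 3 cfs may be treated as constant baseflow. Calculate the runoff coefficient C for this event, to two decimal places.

ΣQ_DR = 100.0 cfs; V = ΣQ_DR·Δt = 1.800 × 10^5 ft³.
Runoff depth d = V / A = 1.677 in.
C = d / P = 1.677 / 4.36 = 0.38.

C ≈ 0.38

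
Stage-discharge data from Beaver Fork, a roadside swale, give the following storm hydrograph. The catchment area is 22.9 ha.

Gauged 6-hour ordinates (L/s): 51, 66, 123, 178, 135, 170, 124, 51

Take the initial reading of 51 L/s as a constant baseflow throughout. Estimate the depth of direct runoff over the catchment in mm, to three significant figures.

Direct runoff: 0.0, 15.0, 72.0, 127.0, 84.0, 119.0, 73.0, 0.0 L/s; ΣQ_DR = 490.0 L/s.
V = ΣQ_DR · Δt = 490.0 × 21600 s = 1.058 × 10^7 L.
Over A = 22.9 ha, depth = V / A = 46.2 mm.

d ≈ 46.2 mm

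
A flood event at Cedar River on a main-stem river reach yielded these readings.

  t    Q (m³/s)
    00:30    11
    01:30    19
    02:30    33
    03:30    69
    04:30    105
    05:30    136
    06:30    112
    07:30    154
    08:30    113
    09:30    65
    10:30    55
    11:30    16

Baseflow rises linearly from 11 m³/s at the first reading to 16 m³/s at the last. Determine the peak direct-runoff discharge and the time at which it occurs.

Subtracting baseflow gives direct-runoff ordinates: 0.00, 7.55, 21.09, 56.64, 92.18, 122.73, 98.27, 139.82, 98.36, 49.91, 39.45, 0.00 m³/s.
The maximum is 139.82 m³/s, occurring at the reading for t = 07:30.

Q_p = 139.82 m³/s at t = 07:30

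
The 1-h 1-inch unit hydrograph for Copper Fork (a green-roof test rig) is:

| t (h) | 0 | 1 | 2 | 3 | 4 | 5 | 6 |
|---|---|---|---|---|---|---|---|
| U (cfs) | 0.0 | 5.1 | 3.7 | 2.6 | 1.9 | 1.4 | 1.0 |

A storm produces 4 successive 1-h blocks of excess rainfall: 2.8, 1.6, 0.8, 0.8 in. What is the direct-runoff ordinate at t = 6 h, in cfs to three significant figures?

By discrete convolution, Q_j = Σ (P_i / 1 in) · U_{j−i}.
At t = 6 h (j=6): Q = (2.8/1)·1.0 + (1.6/1)·1.4 + (0.8/1)·1.9 + (0.8/1)·2.6 = 8.64 cfs.

Q ≈ 8.64 cfs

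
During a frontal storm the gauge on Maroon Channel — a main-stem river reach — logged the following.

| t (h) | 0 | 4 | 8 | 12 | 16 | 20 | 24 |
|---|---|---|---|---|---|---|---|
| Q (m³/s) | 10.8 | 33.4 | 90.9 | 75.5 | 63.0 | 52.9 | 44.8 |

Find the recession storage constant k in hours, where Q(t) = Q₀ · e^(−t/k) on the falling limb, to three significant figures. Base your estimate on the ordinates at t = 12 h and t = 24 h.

k ≈ 23.0 h

On the falling limb, Q drops from 75.5 to 44.8 m³/s between t = 12 h and t = 24 h (Δt = 12 h).
k = −Δt / ln(Q₂/Q₁) = −12 / ln(44.8/75.5) = 23.0 h.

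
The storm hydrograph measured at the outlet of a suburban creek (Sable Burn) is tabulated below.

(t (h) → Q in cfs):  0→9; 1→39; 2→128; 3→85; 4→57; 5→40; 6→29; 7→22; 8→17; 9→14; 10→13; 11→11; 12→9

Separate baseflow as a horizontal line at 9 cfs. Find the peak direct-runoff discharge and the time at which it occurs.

Subtracting baseflow gives direct-runoff ordinates: 0.0, 30.0, 119.0, 76.0, 48.0, 31.0, 20.0, 13.0, 8.0, 5.0, 4.0, 2.0, 0.0 cfs.
The maximum is 119.0 cfs, occurring at the reading for t = 2 h.

Q_p = 119.0 cfs at t = 2 h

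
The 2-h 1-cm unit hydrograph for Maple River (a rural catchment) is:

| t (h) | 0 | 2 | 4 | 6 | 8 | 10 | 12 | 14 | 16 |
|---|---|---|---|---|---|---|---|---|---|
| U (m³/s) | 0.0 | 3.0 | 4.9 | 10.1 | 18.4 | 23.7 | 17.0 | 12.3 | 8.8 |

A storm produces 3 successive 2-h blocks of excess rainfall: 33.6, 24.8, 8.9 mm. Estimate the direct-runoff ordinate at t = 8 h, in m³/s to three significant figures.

Q ≈ 91.2 m³/s

By discrete convolution, Q_j = Σ (P_i / 10 mm) · U_{j−i}.
At t = 8 h (j=4): Q = (33.6/10)·18.4 + (24.8/10)·10.1 + (8.9/10)·4.9 = 91.2 m³/s.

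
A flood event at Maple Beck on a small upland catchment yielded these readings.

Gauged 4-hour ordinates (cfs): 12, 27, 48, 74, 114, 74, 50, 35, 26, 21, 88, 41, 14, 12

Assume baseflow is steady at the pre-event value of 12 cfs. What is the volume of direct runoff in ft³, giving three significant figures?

Direct-runoff ordinates (Q − Q_b): 0.0, 15.0, 36.0, 62.0, 102.0, 62.0, 38.0, 23.0, 14.0, 9.0, 76.0, 29.0, 2.0, 0.0 cfs.
ΣQ_DR = 468.0 cfs.
With Δt = 4 h = 14400 s, V = ΣQ_DR · Δt = 468.0 × 14400 = 6.74 × 10^6 ft³.

V ≈ 6.74 × 10^6 ft³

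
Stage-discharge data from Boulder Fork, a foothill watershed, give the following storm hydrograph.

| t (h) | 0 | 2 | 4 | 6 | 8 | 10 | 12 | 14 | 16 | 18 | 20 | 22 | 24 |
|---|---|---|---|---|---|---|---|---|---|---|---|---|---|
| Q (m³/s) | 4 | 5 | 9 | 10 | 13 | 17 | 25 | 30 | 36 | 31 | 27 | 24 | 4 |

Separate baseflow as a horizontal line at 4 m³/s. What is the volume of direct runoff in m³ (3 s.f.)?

Direct-runoff ordinates (Q − Q_b): 0.0, 1.0, 5.0, 6.0, 9.0, 13.0, 21.0, 26.0, 32.0, 27.0, 23.0, 20.0, 0.0 m³/s.
ΣQ_DR = 183.0 m³/s.
With Δt = 2 h = 7200 s, V = ΣQ_DR · Δt = 183.0 × 7200 = 1.32 × 10^6 m³.

V ≈ 1.32 × 10^6 m³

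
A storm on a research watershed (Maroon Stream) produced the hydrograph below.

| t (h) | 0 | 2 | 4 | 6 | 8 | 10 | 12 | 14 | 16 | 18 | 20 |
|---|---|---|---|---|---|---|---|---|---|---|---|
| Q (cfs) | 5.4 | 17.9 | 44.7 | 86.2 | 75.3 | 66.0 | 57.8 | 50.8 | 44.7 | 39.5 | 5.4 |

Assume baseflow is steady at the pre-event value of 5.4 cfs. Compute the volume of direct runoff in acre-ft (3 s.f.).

V ≈ 71.8 acre-ft

Direct-runoff ordinates (Q − Q_b): 0.0, 12.5, 39.3, 80.8, 69.9, 60.6, 52.4, 45.4, 39.3, 34.1, 0.0 cfs.
ΣQ_DR = 434.3 cfs.
With Δt = 2 h = 7200 s, V = ΣQ_DR · Δt = 434.3 × 7200 = 3.13 × 10^6 ft³ = 71.8 acre-ft.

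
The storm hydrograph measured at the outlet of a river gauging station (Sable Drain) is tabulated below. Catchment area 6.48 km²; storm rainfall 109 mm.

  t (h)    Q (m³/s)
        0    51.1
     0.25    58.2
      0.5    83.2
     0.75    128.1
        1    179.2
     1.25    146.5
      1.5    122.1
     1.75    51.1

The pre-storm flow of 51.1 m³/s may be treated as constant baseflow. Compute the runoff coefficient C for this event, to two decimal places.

ΣQ_DR = 410.7 m³/s; V = ΣQ_DR·Δt = 3.696 × 10^5 m³.
Runoff depth d = V / A = 57.04 mm.
C = d / P = 57.04 / 109 = 0.52.

C ≈ 0.52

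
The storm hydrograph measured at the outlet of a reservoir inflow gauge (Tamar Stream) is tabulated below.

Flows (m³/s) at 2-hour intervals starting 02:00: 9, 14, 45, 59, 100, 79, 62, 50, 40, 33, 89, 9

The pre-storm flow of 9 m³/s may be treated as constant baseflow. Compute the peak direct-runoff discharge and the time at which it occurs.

Q_p = 91.0 m³/s at t = 10:00

Subtracting baseflow gives direct-runoff ordinates: 0.0, 5.0, 36.0, 50.0, 91.0, 70.0, 53.0, 41.0, 31.0, 24.0, 80.0, 0.0 m³/s.
The maximum is 91.0 m³/s, occurring at the reading for t = 10:00.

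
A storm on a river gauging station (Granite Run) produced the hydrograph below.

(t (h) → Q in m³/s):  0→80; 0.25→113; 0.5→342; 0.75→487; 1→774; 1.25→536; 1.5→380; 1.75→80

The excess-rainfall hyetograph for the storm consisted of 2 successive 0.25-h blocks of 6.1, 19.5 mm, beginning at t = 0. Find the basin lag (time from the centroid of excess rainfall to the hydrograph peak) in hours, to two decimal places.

Centroid of excess rainfall: t_c = Σ P_i·t̄_i / ΣP_i = 0.3154 h (block centres at 0.125, 0.375 h).
Hydrograph peak occurs at t = 1 h, so basin lag t_L = 1 − 0.3154 = 0.68 h.

t_L ≈ 0.68 h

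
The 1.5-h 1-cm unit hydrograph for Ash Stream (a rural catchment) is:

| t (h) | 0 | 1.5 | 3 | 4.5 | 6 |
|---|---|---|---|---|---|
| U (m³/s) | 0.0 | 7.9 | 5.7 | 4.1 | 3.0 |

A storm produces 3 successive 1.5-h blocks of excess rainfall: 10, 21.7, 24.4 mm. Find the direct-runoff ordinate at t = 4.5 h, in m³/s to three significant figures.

By discrete convolution, Q_j = Σ (P_i / 10 mm) · U_{j−i}.
At t = 4.5 h (j=3): Q = (10/10)·4.1 + (21.7/10)·5.7 + (24.4/10)·7.9 = 35.7 m³/s.

Q ≈ 35.7 m³/s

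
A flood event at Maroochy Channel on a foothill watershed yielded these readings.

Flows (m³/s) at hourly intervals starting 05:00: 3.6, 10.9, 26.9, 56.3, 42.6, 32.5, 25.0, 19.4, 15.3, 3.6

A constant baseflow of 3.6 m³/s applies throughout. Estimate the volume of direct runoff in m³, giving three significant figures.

V ≈ 7.20 × 10^5 m³

Direct-runoff ordinates (Q − Q_b): 0.0, 7.3, 23.3, 52.7, 39.0, 28.9, 21.4, 15.8, 11.7, 0.0 m³/s.
ΣQ_DR = 200.1 m³/s.
With Δt = 1 h = 3600 s, V = ΣQ_DR · Δt = 200.1 × 3600 = 7.20 × 10^5 m³.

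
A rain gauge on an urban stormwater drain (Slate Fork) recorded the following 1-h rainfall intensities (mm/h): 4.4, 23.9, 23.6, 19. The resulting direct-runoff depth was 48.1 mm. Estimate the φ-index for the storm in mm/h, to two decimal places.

Only the 3 blocks with intensity above φ contribute runoff: 23.9, 23.6, 19 mm/h.
Σ(I−φ)·Δt = d  ⇒  (23.9+23.6+19 − 3φ)·1 = 48.1
φ = (66.50 − 48.1/1) / 3 = 6.13 mm/h.

φ ≈ 6.13 mm/h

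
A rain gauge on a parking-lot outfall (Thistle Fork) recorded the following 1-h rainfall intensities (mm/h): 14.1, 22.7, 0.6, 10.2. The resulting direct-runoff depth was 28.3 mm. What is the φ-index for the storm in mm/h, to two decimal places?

φ ≈ 6.23 mm/h

Only the 3 blocks with intensity above φ contribute runoff: 14.1, 22.7, 10.2 mm/h.
Σ(I−φ)·Δt = d  ⇒  (14.1+22.7+10.2 − 3φ)·1 = 28.3
φ = (47.00 − 28.3/1) / 3 = 6.23 mm/h.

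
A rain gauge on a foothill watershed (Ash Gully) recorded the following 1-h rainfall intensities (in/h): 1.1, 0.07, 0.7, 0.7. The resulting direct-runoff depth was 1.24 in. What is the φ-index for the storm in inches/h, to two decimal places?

Only the 3 blocks with intensity above φ contribute runoff: 1.1, 0.7, 0.7 in/h.
Σ(I−φ)·Δt = d  ⇒  (1.1+0.7+0.7 − 3φ)·1 = 1.24
φ = (2.500 − 1.24/1) / 3 = 0.42 in/h.

φ ≈ 0.42 in/h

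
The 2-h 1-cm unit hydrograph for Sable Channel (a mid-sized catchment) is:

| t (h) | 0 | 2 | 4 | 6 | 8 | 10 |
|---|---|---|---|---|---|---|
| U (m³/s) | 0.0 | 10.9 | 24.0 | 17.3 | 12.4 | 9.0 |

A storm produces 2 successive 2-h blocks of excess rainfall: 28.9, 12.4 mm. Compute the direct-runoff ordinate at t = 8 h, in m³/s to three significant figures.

By discrete convolution, Q_j = Σ (P_i / 10 mm) · U_{j−i}.
At t = 8 h (j=4): Q = (28.9/10)·12.4 + (12.4/10)·17.3 = 57.3 m³/s.

Q ≈ 57.3 m³/s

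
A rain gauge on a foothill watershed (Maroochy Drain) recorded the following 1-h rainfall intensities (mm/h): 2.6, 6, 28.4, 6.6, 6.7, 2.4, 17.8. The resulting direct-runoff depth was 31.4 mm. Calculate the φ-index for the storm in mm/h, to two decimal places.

φ ≈ 7.40 mm/h

Only the 2 blocks with intensity above φ contribute runoff: 28.4, 17.8 mm/h.
Σ(I−φ)·Δt = d  ⇒  (28.4+17.8 − 2φ)·1 = 31.4
φ = (46.20 − 31.4/1) / 2 = 7.40 mm/h.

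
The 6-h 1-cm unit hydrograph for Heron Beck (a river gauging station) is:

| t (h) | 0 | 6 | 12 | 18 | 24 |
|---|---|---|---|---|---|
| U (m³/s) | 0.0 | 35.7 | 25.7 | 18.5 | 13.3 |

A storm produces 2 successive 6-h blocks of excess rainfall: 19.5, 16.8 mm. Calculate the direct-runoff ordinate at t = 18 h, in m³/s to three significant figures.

Q ≈ 79.3 m³/s

By discrete convolution, Q_j = Σ (P_i / 10 mm) · U_{j−i}.
At t = 18 h (j=3): Q = (19.5/10)·18.5 + (16.8/10)·25.7 = 79.3 m³/s.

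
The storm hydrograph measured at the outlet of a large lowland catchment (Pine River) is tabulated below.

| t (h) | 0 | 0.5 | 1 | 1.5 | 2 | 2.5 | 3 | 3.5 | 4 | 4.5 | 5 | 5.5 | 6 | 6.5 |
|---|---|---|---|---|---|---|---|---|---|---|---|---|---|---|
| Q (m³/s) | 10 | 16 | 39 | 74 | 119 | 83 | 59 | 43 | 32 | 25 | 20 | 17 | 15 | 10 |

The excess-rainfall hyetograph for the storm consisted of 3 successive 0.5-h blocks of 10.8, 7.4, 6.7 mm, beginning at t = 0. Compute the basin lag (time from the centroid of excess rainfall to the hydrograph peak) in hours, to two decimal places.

t_L ≈ 1.33 h

Centroid of excess rainfall: t_c = Σ P_i·t̄_i / ΣP_i = 0.6677 h (block centres at 0.25, 0.75, 1.25 h).
Hydrograph peak occurs at t = 2 h, so basin lag t_L = 2 − 0.6677 = 1.33 h.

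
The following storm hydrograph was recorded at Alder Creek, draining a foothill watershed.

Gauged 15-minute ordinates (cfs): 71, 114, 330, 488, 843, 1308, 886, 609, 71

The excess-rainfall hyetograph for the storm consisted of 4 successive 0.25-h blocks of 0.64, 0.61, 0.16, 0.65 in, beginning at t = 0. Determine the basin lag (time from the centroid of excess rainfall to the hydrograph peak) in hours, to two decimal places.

t_L ≈ 0.78 h

Centroid of excess rainfall: t_c = Σ P_i·t̄_i / ΣP_i = 0.4745 h (block centres at 0.125, 0.375, 0.625, 0.875 h).
Hydrograph peak occurs at t = 1.25 h, so basin lag t_L = 1.25 − 0.4745 = 0.78 h.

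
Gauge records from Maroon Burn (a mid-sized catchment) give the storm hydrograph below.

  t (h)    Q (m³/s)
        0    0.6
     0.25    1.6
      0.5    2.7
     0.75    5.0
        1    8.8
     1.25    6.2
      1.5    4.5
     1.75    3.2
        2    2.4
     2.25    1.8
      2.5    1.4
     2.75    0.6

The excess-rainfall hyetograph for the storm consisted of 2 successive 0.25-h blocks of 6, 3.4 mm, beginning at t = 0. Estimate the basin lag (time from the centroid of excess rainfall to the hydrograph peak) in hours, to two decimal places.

t_L ≈ 0.78 h

Centroid of excess rainfall: t_c = Σ P_i·t̄_i / ΣP_i = 0.2154 h (block centres at 0.125, 0.375 h).
Hydrograph peak occurs at t = 1 h, so basin lag t_L = 1 − 0.2154 = 0.78 h.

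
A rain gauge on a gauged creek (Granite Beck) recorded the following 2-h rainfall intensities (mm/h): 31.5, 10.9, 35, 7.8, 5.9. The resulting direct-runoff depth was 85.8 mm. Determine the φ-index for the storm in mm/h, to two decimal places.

Only the 2 blocks with intensity above φ contribute runoff: 31.5, 35 mm/h.
Σ(I−φ)·Δt = d  ⇒  (31.5+35 − 2φ)·2 = 85.8
φ = (66.50 − 85.8/2) / 2 = 11.80 mm/h.

φ ≈ 11.80 mm/h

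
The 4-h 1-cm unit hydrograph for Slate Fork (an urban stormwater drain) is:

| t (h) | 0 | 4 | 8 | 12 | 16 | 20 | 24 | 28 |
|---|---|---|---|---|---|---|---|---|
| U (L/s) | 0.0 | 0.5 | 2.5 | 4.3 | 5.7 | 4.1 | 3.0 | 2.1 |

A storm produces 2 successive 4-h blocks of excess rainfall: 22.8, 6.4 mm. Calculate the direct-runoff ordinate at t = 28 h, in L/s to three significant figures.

Q ≈ 6.71 L/s

By discrete convolution, Q_j = Σ (P_i / 10 mm) · U_{j−i}.
At t = 28 h (j=7): Q = (22.8/10)·2.1 + (6.4/10)·3.0 = 6.71 L/s.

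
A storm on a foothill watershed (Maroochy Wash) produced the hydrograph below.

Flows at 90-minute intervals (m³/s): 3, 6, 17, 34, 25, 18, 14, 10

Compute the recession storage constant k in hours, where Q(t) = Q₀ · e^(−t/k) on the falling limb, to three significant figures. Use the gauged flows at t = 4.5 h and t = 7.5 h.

On the falling limb, Q drops from 34 to 18 m³/s between t = 4.5 h and t = 7.5 h (Δt = 3 h).
k = −Δt / ln(Q₂/Q₁) = −3 / ln(18/34) = 4.72 h.

k ≈ 4.72 h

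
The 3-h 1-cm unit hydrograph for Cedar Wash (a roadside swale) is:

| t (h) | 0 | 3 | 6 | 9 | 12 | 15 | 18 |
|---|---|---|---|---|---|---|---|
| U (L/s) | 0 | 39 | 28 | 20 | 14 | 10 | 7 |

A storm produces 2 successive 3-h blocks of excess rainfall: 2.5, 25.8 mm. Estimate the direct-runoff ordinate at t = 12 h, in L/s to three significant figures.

By discrete convolution, Q_j = Σ (P_i / 10 mm) · U_{j−i}.
At t = 12 h (j=4): Q = (2.5/10)·14 + (25.8/10)·20 = 55.1 L/s.

Q ≈ 55.1 L/s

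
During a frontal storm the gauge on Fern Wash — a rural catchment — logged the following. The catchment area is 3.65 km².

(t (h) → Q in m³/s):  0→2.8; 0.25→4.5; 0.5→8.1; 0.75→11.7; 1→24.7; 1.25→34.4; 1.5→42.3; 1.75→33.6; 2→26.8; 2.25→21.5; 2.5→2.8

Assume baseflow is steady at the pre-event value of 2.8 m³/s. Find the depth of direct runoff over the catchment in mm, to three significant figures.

d ≈ 45.0 mm

Direct runoff: 0.0, 1.7, 5.3, 8.9, 21.9, 31.6, 39.5, 30.8, 24.0, 18.7, 0.0 m³/s; ΣQ_DR = 182.4 m³/s.
V = ΣQ_DR · Δt = 182.4 × 900 s = 1.642 × 10^5 m³.
Over A = 3.65 km², depth = V / A = 45.0 mm.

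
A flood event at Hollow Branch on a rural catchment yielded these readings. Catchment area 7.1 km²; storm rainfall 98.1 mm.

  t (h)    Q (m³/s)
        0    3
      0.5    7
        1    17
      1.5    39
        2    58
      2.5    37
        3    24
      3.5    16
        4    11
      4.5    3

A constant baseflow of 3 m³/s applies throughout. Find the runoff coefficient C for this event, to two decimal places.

C ≈ 0.48

ΣQ_DR = 185.0 m³/s; V = ΣQ_DR·Δt = 3.330 × 10^5 m³.
Runoff depth d = V / A = 46.90 mm.
C = d / P = 46.90 / 98.1 = 0.48.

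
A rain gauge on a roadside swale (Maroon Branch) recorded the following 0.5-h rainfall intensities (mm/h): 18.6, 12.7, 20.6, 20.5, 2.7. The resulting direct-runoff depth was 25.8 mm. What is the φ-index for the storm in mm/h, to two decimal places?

Only the 4 blocks with intensity above φ contribute runoff: 18.6, 12.7, 20.6, 20.5 mm/h.
Σ(I−φ)·Δt = d  ⇒  (18.6+12.7+20.6+20.5 − 4φ)·0.5 = 25.8
φ = (72.40 − 25.8/0.5) / 4 = 5.20 mm/h.

φ ≈ 5.20 mm/h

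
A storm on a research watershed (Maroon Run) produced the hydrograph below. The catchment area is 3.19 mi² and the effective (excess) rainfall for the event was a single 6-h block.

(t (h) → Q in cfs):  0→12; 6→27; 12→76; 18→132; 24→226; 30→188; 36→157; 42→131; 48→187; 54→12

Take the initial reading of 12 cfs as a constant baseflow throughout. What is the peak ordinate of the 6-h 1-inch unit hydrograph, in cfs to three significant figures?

Direct runoff: 0.0, 15.0, 64.0, 120.0, 214.0, 176.0, 145.0, 119.0, 175.0, 0.0 cfs; ΣQ_DR = 1028 cfs, peak = 214.0 cfs.
Runoff depth d = ΣQ_DR·Δt / A = 1028 × 21600 / (3.19 mi²) = 2.996 in.
The 1-inch UH is the DRH scaled by (1 in)/d, so U_p = 214.0 × 1/2.996 = 71.4 cfs.

U_p ≈ 71.4 cfs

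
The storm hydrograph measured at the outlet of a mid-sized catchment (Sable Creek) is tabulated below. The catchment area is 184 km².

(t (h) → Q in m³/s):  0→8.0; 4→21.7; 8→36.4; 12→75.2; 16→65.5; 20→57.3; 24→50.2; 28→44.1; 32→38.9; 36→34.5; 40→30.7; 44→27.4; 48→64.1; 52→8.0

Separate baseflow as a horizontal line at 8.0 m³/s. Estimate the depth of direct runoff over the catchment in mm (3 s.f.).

Direct runoff: 0.0, 13.7, 28.4, 67.2, 57.5, 49.3, 42.2, 36.1, 30.9, 26.5, 22.7, 19.4, 56.1, 0.0 m³/s; ΣQ_DR = 450.0 m³/s.
V = ΣQ_DR · Δt = 450.0 × 14400 s = 6.480 × 10^6 m³.
Over A = 184 km², depth = V / A = 35.2 mm.

d ≈ 35.2 mm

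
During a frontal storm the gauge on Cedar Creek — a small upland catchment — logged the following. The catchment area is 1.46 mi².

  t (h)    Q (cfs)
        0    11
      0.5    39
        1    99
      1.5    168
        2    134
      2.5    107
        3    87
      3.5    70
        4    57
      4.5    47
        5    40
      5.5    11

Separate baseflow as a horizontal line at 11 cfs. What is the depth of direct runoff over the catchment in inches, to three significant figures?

Direct runoff: 0.0, 28.0, 88.0, 157.0, 123.0, 96.0, 76.0, 59.0, 46.0, 36.0, 29.0, 0.0 cfs; ΣQ_DR = 738.0 cfs.
V = ΣQ_DR · Δt = 738.0 × 1800 s = 1.328 × 10^6 ft³.
Over A = 1.46 mi², depth = V / A = 0.392 in.

d ≈ 0.392 in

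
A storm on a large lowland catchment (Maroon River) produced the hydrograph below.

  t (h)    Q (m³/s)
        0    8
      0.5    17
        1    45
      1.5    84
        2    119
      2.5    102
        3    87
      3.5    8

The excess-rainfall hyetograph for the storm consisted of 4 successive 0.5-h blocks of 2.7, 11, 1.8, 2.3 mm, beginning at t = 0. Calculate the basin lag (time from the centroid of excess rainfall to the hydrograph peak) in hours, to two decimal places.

t_L ≈ 1.15 h

Centroid of excess rainfall: t_c = Σ P_i·t̄_i / ΣP_i = 0.8539 h (block centres at 0.25, 0.75, 1.25, 1.75 h).
Hydrograph peak occurs at t = 2 h, so basin lag t_L = 2 − 0.8539 = 1.15 h.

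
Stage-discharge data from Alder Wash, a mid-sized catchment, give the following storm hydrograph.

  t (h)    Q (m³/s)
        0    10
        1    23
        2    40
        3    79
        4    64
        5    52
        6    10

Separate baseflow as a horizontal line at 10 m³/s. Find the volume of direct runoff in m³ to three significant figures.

V ≈ 7.49 × 10^5 m³

Direct-runoff ordinates (Q − Q_b): 0.0, 13.0, 30.0, 69.0, 54.0, 42.0, 0.0 m³/s.
ΣQ_DR = 208.0 m³/s.
With Δt = 1 h = 3600 s, V = ΣQ_DR · Δt = 208.0 × 3600 = 7.49 × 10^5 m³.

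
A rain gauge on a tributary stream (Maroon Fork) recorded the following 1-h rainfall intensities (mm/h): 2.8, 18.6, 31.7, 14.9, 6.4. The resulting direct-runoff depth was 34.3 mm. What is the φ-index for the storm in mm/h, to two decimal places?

φ ≈ 10.30 mm/h

Only the 3 blocks with intensity above φ contribute runoff: 18.6, 31.7, 14.9 mm/h.
Σ(I−φ)·Δt = d  ⇒  (18.6+31.7+14.9 − 3φ)·1 = 34.3
φ = (65.20 − 34.3/1) / 3 = 10.30 mm/h.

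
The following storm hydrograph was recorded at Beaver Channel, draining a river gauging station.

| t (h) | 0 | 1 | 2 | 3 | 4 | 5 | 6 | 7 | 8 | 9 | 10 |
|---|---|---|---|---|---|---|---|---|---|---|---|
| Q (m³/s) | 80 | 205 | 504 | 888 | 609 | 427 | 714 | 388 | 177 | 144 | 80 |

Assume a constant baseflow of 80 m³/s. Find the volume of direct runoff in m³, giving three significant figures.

V ≈ 1.20 × 10^7 m³

Direct-runoff ordinates (Q − Q_b): 0.0, 125.0, 424.0, 808.0, 529.0, 347.0, 634.0, 308.0, 97.0, 64.0, 0.0 m³/s.
ΣQ_DR = 3336 m³/s.
With Δt = 1 h = 3600 s, V = ΣQ_DR · Δt = 3336 × 3600 = 1.20 × 10^7 m³.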